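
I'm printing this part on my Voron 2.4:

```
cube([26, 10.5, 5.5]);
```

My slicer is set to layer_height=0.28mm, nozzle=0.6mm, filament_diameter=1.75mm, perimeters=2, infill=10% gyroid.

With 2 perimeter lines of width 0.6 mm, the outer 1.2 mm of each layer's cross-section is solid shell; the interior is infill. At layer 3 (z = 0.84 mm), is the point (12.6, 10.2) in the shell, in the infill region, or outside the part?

shell

At z = 0.84 mm: the cube (footprint 26×10.5) is included at this height. Overall, the cross-section is a single solid region. The nearest boundary edge runs (26.00, 10.50)→(0.00, 10.50); distance from the point to it = 0.30 mm. The point is inside the cross-section, 0.30 mm from the nearest boundary — within the 1.2 mm shell band (2 × 0.6).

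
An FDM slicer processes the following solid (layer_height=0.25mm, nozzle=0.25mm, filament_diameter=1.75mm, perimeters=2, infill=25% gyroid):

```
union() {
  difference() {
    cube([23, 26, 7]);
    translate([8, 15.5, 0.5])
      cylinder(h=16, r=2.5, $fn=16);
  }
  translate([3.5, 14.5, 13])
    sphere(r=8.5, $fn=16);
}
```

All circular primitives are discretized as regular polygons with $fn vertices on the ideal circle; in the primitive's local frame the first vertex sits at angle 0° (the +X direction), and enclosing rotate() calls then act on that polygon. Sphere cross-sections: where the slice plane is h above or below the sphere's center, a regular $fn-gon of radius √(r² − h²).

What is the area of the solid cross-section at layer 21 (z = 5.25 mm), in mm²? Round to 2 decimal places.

At z = 5.25 mm: the cube (footprint 23×26) is included at this height (area 598.00 mm²); the cylinder at (8, 15.5): section is a regular 16-gon, circumradius r=2.5 (area = (16/2)·2.500²·sin(360°/16) = 19.13 mm²); Subtracting the remaining from the first: starting from the 23×26 cube (598.00 mm²), the r=2.5 cylinder at (8, 15.5) lies wholly inside it (removes its full 19.13 mm² and its 15.61 mm outline becomes a hole wall) — area = 578.87 mm²; the r=8.5 sphere at (3.5, 14.5) slices to a regular 16-gon of circumradius 3.491 (√(r²−h²) with h=7.75 from center) (area = (16/2)·3.491²·sin(360°/16) = 37.31 mm²); Combining (union): the regions partially overlap — summed areas 616.18 mm² minus the doubly-counted overlap 34.08 mm² gives 582.09 mm² — area = 582.09 mm². Overall, the cross-section is one region with 1 hole. Net area = 582.09 mm².

582.09 mm²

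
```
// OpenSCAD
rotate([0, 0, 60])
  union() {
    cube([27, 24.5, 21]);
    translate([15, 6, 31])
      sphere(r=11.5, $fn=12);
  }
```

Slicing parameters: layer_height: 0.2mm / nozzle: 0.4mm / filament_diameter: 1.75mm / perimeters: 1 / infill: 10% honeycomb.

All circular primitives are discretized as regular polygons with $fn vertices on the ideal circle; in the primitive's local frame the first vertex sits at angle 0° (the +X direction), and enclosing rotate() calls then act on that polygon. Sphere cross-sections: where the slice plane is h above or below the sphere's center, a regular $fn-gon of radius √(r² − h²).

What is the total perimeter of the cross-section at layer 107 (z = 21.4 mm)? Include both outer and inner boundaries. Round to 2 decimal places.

At z = 21.4 mm: the cube does not reach this height (z outside [0, 21]); the r=11.5 sphere at (15, 6) contributes a regular 12-gon of circumradius √(11.5²−9.6²) = 6.332 (perimeter = 2·12·6.332·sin(180°/12) = 39.33 mm); Combining (union): only the r=11.5 sphere at (15, 6) is present, so the union is just that shape — boundary = 39.33 mm; (rotated 60° about Z; rotation is an isometry so areas/perimeters/island counts are preserved). Overall, the cross-section is a single solid region. Total boundary length (outer) = 39.33 mm.

39.33 mm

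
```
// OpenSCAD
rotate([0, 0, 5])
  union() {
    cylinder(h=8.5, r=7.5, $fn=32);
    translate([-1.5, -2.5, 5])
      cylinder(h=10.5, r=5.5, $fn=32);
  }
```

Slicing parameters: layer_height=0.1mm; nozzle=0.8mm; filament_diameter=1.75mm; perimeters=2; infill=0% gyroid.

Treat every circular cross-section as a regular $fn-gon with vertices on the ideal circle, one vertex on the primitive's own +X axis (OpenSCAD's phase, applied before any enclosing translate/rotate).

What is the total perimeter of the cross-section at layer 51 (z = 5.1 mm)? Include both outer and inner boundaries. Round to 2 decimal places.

48.06 mm

At z = 5.1 mm: the cylinder: section is a regular 32-gon, circumradius r=7.5 (perimeter = 2·32·7.500·sin(180°/32) = 47.05 mm); the r=5.5 cylinder at (-1.5, -2.5) contributes a regular 32-gon of circumradius 5.5 (perimeter = 2·32·5.500·sin(180°/32) = 34.50 mm); Taking the union: the regions partially overlap (shared area 88.11 mm²), so the edge portions inside another operand are dropped and the merged outline is re-measured after clipping — boundary = 48.06 mm; (whole slice rotated 5° about Z — lengths, areas and connectivity unchanged). Overall, the cross-section is a single solid region. Total boundary length (outer) = 48.06 mm.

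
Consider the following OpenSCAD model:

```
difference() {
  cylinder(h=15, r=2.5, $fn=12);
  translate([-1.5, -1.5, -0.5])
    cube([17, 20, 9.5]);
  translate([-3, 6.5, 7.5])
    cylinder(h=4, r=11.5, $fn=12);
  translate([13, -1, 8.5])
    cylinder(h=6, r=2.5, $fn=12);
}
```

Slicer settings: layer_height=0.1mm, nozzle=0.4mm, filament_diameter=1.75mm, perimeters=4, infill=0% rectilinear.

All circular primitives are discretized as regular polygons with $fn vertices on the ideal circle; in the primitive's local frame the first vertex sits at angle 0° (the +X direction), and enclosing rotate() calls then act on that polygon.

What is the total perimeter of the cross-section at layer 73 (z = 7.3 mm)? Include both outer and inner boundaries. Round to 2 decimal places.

At z = 7.3 mm: the cylinder: section is a regular 12-gon, circumradius r=2.5 (perimeter = 2·12·2.500·sin(180°/12) = 15.53 mm); the cube at (-1.5, -1.5) (footprint 17×20) is included at this height (perimeter 74.00 mm); the cylinder at (-3, 6.5) does not reach this height (z outside [7.5, 11.5]); the cylinder at (13, -1) is not intersected at this z (z outside [8.5, 14.5]); Taking the first minus the rest: starting from the r=2.5 cylinder, the 17×20 cube at (-1.5, -1.5) partially overlaps it — only the 13.79 mm² overlap (of its 340.00 mm²) is removed, clipping the outline — boundary = 15.18 mm. Overall, the cross-section is a single solid region. Total boundary length (outer) = 15.18 mm.

15.18 mm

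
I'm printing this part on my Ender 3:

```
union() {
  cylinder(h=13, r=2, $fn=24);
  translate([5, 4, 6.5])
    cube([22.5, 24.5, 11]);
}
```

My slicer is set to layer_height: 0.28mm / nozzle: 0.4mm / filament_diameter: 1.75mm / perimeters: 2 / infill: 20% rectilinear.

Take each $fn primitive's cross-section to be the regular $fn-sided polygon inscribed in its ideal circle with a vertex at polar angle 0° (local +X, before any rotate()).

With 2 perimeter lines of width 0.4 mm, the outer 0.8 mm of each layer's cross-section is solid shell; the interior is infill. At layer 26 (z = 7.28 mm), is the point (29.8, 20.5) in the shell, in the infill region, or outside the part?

At z = 7.28 mm: the r=2 cylinder contributes a regular 24-gon of circumradius 2; the cube at (5, 4) is present — its section is the full 22.5×24.5 rectangle; Combining (union): the 2 present regions are separate (no shared area or edge), so areas and boundary lengths simply add and each stays a separate island — 2 connected regions. Overall, the cross-section has 2 separate islands. The nearest boundary edge runs (27.50, 28.50)→(27.50, 4.00); distance from the point to it = 2.30 mm. The point is not inside any of the regions above, so it lies outside the cross-section (2.30 mm from the nearest boundary).

outside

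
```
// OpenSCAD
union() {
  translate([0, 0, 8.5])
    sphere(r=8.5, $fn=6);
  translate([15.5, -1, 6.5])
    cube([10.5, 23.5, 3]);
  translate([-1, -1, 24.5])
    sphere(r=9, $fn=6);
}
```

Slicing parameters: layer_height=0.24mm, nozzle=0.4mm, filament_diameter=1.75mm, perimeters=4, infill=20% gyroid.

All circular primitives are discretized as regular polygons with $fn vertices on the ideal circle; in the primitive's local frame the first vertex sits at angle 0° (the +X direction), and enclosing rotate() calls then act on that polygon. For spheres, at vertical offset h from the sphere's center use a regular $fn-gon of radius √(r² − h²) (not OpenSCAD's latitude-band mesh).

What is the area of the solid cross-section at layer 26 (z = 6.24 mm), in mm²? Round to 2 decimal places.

At z = 6.24 mm: the r=8.5 sphere contributes a regular 6-gon of circumradius √(8.5²−2.26²) = 8.194 (area = (6/2)·8.194²·sin(360°/6) = 174.44 mm²); the cube at (15.5, -1) is absent (z outside [6.5, 9.5]); the sphere at (-1, -1) is not intersected at this z (|z−center|=18.260 > r=9); Taking the union: only the r=8.5 sphere is present, so the union is just that shape — area = 174.44 mm². Overall, the cross-section is a single solid region. Net area = 174.44 mm².

174.44 mm²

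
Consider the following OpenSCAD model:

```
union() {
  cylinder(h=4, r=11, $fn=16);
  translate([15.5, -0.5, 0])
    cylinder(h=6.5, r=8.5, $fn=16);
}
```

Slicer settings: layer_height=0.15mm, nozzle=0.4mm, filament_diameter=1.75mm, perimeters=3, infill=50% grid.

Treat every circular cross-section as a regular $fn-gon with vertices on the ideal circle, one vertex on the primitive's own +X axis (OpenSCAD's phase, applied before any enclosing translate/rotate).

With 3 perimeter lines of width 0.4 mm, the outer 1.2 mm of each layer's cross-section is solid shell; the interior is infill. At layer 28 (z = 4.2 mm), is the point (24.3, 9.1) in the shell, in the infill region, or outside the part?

outside

At z = 4.2 mm: the cylinder is not intersected at this z (z outside [0, 4]); the cylinder at (15.5, -0.5): section is a regular 16-gon, circumradius r=8.5; Combining (union): only the r=8.5 cylinder at (15.5, -0.5) is present, so the union is just that shape — 1 connected region. Overall, the cross-section is a single solid region. The nearest boundary edge runs (23.35, 2.75)→(21.51, 5.51); distance from the point to it = 4.55 mm. The point is not inside any of the regions above, so it lies outside the cross-section (4.55 mm from the nearest boundary).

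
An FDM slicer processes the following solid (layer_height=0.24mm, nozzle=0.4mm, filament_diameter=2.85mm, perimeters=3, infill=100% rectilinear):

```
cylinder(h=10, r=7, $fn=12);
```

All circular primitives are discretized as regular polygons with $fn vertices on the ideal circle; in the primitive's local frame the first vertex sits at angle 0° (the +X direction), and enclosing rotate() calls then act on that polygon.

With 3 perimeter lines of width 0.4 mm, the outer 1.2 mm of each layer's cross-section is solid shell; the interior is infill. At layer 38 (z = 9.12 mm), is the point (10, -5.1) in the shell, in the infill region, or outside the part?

At z = 9.12 mm: the cylinder: section is a regular 12-gon, circumradius r=7. Overall, the cross-section is a single solid region. The nearest boundary edge runs (3.50, -6.06)→(6.06, -3.50); distance from the point to it = 4.25 mm. The point is not inside any of the regions above, so it lies outside the cross-section (4.25 mm from the nearest boundary).

outside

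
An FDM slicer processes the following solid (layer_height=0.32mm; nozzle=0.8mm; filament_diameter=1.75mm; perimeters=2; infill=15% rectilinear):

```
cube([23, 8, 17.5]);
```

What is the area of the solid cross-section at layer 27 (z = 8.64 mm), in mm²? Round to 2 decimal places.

At z = 8.64 mm: the 23×8 cube contributes its full rectangle (area 184.00 mm²). Overall, the cross-section is a single solid region. Net area = 184.00 mm².

184.00 mm²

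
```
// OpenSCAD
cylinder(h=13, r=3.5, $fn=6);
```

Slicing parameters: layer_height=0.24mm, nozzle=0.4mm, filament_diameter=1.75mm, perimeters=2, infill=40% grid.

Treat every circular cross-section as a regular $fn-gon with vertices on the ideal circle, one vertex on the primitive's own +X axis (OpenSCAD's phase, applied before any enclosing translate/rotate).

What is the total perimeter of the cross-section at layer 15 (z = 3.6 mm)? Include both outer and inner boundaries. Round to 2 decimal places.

21.00 mm

At z = 3.6 mm: the r=3.5 cylinder contributes a regular 6-gon of circumradius 3.5 (perimeter = 2·6·3.500·sin(180°/6) = 21.00 mm). Overall, the cross-section is a single solid region. Total boundary length (outer) = 21.00 mm.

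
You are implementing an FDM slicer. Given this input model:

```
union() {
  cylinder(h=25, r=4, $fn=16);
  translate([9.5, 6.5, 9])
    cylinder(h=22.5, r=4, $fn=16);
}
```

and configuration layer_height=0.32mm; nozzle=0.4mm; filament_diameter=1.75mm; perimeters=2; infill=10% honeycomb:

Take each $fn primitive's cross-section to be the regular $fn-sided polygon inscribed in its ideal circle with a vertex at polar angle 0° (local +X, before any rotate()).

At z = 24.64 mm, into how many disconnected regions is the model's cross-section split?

2

At z = 24.64 mm: the r=4 cylinder gives a regular 16-gon of circumradius 4 (constant along its height); the r=4 cylinder at (9.5, 6.5) gives a regular 16-gon of circumradius 4 (constant along its height); Merging all regions: the 2 present regions are separate (no shared area or edge), so areas and boundary lengths simply add and each stays a separate island — 2 connected regions. The result has 2 disconnected regions.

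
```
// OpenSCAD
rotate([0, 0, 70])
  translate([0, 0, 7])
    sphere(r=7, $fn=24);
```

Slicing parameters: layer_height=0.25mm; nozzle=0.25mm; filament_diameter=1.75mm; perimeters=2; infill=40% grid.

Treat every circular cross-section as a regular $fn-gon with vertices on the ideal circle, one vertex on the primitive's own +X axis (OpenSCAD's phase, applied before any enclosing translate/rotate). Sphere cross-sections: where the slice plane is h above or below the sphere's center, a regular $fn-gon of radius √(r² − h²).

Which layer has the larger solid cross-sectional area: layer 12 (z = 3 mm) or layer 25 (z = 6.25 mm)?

Layer 12 (z = 3): the r=7 sphere slices to a regular 24-gon of circumradius 5.745 (√(r²−h²) with h=4 from center) (area = (24/2)·5.745²·sin(360°/24) = 102.49 mm²); (rotated 70° about Z; rotation is an isometry so areas/perimeters/island counts are preserved). So its area = 102.49 mm². Layer 25 (z = 6.25): the r=7 sphere slices to a regular 24-gon of circumradius 6.960 (√(r²−h²) with h=0.75 from center) (area = (24/2)·6.960²·sin(360°/24) = 150.44 mm²); (rotated 70° about Z; rotation is an isometry so areas/perimeters/island counts are preserved). So its area = 150.44 mm². Layer 25 is larger (150.44 vs 102.49 mm²).

layer 25 (z = 6.25 mm)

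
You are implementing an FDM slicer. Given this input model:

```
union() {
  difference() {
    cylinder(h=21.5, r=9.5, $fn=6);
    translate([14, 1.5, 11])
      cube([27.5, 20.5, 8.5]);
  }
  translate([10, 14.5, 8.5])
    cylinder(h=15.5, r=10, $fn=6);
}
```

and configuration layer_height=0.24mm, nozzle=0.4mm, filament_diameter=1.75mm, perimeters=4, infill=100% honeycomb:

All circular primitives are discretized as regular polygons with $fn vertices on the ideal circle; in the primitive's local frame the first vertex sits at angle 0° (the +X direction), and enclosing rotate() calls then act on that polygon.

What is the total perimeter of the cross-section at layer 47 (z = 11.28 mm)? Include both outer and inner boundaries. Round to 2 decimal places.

At z = 11.28 mm: the r=9.5 cylinder gives a regular 6-gon of circumradius 9.5 (constant along its height) (perimeter = 2·6·9.500·sin(180°/6) = 57.00 mm); the cube at (14, 1.5) is present — its section is the full 27.5×20.5 rectangle (perimeter 96.00 mm); Taking the first minus the rest: starting from the r=9.5 cylinder, the 27.5×20.5 cube at (14, 1.5) misses the remaining region (no effect) — boundary = 57.00 mm; the r=10 cylinder at (10, 14.5) contributes a regular 6-gon of circumradius 10 (perimeter = 2·6·10.000·sin(180°/6) = 60.00 mm); Combining (union): the regions partially overlap (shared area 2.69 mm²), so the edge portions inside another operand are dropped and the merged outline is re-measured after clipping — boundary = 109.23 mm. Overall, the cross-section is a single solid region. Total boundary length (outer) = 109.23 mm.

109.23 mm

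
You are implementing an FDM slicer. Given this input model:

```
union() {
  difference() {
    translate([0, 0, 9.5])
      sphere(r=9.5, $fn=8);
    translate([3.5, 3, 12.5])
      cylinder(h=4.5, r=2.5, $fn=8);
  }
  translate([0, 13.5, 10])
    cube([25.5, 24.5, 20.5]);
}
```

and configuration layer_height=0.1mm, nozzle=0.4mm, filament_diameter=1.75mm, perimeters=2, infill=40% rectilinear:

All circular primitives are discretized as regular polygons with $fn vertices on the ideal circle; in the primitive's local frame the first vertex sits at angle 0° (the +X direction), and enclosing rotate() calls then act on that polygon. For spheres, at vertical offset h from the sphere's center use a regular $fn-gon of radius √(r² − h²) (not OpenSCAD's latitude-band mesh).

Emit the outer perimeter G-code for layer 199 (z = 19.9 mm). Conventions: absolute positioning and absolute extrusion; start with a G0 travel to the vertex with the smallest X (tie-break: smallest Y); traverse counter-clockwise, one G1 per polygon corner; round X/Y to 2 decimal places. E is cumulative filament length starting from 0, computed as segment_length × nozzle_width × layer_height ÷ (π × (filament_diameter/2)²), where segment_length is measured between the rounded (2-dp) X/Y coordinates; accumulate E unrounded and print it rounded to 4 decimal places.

G0 X0.00 Y13.50 Z19.90
G1 X25.50 Y13.50 E0.4241
G1 X25.50 Y38.00 E0.8315
G1 X0.00 Y38.00 E1.2556
G1 X0.00 Y13.50 E1.6630

At z = 19.9 mm: the sphere is absent (|z−center|=10.400 > r=9.5); the cylinder at (3.5, 3) does not reach this height (z outside [12.5, 17]); Taking the first minus the rest: the first operand is absent here, so nothing remains; the cube at (0, 13.5) (footprint 25.5×24.5) is included at this height; Merging all regions: only the 25.5×24.5 cube at (0, 13.5) is present, so the union is just that shape — 1 connected region. The outline is a single polygon with 4 vertices. Extrusion per mm of travel: 0.4 × 0.1 / (π × 0.875²) = 0.016630. Accumulating E over each segment gives final E = 1.6630.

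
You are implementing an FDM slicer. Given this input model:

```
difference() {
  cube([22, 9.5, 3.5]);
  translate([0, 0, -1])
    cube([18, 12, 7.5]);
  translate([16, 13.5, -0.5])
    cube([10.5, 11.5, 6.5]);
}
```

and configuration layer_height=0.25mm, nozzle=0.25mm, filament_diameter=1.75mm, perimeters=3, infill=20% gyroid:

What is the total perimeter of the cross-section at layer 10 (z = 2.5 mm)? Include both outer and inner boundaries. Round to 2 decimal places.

At z = 2.5 mm: the cube (footprint 22×9.5) is included at this height (perimeter 63.00 mm); the 18×12 cube contributes its full rectangle (perimeter 60.00 mm); the cube at (16, 13.5) (footprint 10.5×11.5) is included at this height (perimeter 44.00 mm); Subtracting the remaining from the first: starting from the 22×9.5 cube, the 18×12 cube partially overlaps it — only the 171.00 mm² overlap (of its 216.00 mm²) is removed, clipping the outline; the 10.5×11.5 cube at (16, 13.5) misses the remaining region (no effect) — boundary = 27.00 mm. Overall, the cross-section is a single solid region. Total boundary length (outer) = 27.00 mm.

27.00 mm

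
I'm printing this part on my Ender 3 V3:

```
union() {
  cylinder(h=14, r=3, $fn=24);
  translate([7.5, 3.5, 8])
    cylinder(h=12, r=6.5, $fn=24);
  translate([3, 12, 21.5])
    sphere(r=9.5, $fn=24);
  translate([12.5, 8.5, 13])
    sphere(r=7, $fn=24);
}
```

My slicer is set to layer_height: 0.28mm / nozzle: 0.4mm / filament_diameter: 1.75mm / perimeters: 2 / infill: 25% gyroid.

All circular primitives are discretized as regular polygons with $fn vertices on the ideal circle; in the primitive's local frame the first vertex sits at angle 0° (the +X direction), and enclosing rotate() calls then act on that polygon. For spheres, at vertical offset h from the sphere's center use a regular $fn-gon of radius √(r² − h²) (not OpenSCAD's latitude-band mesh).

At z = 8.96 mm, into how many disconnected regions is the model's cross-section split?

At z = 8.96 mm: the cylinder: section is a regular 24-gon, circumradius r=3; the r=6.5 cylinder at (7.5, 3.5) gives a regular 24-gon of circumradius 6.5 (constant along its height); the sphere at (3, 12) is absent (|z−center|=12.540 > r=9.5); the sphere at (12.5, 8.5): section is a regular 24-gon, circumradius = √(r²−h²) = √(7²−4.04²) = 5.717; Combining (union): the regions partially overlap (shared area 38.29 mm²), so overlapping operands fuse into one piece — 1 connected region. The result has 1 disconnected region.

1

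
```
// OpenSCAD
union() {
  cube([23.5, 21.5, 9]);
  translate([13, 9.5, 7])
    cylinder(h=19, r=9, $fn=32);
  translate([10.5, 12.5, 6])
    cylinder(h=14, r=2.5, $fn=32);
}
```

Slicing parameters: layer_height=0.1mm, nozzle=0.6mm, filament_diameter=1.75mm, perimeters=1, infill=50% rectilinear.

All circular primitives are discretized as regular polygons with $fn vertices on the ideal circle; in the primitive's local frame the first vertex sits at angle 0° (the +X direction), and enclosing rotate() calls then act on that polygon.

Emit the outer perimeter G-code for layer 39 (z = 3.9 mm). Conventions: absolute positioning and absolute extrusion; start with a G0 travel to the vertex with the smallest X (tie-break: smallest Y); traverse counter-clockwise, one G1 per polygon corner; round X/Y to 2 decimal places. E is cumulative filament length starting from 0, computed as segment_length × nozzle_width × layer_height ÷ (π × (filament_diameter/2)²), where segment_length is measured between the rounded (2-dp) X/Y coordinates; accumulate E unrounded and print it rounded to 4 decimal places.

At z = 3.9 mm: the cube is present — its section is the full 23.5×21.5 rectangle; the cylinder at (13, 9.5) is not intersected at this z (z outside [7, 26]); the cylinder at (10.5, 12.5) is not intersected at this z (z outside [6, 20]); Taking the union: only the 23.5×21.5 cube is present, so the union is just that shape — 1 connected region. The outline is a single polygon with 4 vertices. Extrusion per mm of travel: 0.6 × 0.1 / (π × 0.875²) = 0.024945. Accumulating E over each segment gives final E = 2.2451.

G0 X0.00 Y0.00 Z3.90
G1 X23.50 Y0.00 E0.5862
G1 X23.50 Y21.50 E1.1225
G1 X0.00 Y21.50 E1.7087
G1 X0.00 Y0.00 E2.2451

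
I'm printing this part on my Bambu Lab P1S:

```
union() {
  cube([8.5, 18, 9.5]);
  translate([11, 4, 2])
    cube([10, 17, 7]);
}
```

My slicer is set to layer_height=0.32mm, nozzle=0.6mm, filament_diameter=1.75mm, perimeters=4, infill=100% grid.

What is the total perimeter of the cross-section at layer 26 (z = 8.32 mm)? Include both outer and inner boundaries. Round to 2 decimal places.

At z = 8.32 mm: the 8.5×18 cube contributes its full rectangle (perimeter 53.00 mm); the cube at (11, 4) (footprint 10×17) is included at this height (perimeter 54.00 mm); Combining (union): the 2 present regions are separate (no shared area or edge), so areas and boundary lengths simply add and each stays a separate island — boundary = 107.00 mm. Overall, the cross-section has 2 separate islands. Total boundary length (outer) = 107.00 mm.

107.00 mm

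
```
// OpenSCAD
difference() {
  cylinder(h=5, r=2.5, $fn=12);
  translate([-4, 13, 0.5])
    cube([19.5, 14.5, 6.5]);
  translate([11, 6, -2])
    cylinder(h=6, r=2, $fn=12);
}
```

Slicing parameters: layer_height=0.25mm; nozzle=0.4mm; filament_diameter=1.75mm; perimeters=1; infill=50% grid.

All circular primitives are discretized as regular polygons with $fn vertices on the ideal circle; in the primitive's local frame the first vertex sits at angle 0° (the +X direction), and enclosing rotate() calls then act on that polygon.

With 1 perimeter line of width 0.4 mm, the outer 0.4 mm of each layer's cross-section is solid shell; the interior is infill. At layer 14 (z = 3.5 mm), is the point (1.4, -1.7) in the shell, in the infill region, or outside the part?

At z = 3.5 mm: the r=2.5 cylinder contributes a regular 12-gon of circumradius 2.5; the 19.5×14.5 cube at (-4, 13) contributes its full rectangle; the cylinder at (11, 6): section is a regular 12-gon, circumradius r=2; Taking the first minus the rest: starting from the r=2.5 cylinder, the 19.5×14.5 cube at (-4, 13) misses the remaining region (no effect); the r=2 cylinder at (11, 6) misses the remaining region (no effect) — 1 connected region. Overall, the cross-section is a single solid region. The nearest boundary edge runs (2.17, -1.25)→(1.25, -2.17); distance from the point to it = 0.22 mm. The point is inside the cross-section, 0.22 mm from the nearest boundary — within the 0.4 mm shell band (1 × 0.4).

shell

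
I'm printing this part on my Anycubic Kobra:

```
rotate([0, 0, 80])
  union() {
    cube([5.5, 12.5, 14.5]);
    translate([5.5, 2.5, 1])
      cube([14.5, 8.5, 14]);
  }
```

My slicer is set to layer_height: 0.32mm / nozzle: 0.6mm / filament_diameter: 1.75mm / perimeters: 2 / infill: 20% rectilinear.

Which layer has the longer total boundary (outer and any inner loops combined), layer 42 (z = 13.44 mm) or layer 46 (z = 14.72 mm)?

Layer 42 (z = 13.44): the cube (footprint 5.5×12.5) is included at this height (perimeter 36.00 mm); the cube at (5.5, 2.5) is present — its section is the full 14.5×8.5 rectangle (perimeter 46.00 mm); Combining (union): the 2 present regions share edge segments without overlapping in area, so areas simply add but the touching pieces fuse into one outline (the shared edge portions become interior and drop out of the boundary) — boundary = 65.00 mm; (rotated 80° about Z; rotation is an isometry so areas/perimeters/island counts are preserved). So its perimeter = 65.00 mm. Layer 46 (z = 14.72): the cube does not reach this height (z outside [0, 14.5]); the cube at (5.5, 2.5) is present — its section is the full 14.5×8.5 rectangle (perimeter 46.00 mm); Combining (union): only the 14.5×8.5 cube at (5.5, 2.5) is present, so the union is just that shape — boundary = 46.00 mm; (rotated 80° about Z; rotation is an isometry so areas/perimeters/island counts are preserved). So its perimeter = 46.00 mm. Layer 42 is larger (65.00 vs 46.00 mm).

layer 42 (z = 13.44 mm)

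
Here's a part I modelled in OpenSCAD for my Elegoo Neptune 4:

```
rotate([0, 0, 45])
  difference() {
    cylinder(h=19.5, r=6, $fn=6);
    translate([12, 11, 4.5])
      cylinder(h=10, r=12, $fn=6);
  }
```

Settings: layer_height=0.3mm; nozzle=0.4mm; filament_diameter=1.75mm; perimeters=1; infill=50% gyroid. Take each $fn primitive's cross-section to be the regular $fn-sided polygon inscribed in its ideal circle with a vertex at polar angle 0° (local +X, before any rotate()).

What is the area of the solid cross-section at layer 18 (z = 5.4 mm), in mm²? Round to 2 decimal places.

93.53 mm²

At z = 5.4 mm: the r=6 cylinder contributes a regular 6-gon of circumradius 6 (area = (6/2)·6.000²·sin(360°/6) = 93.53 mm²); the r=12 cylinder at (12, 11) contributes a regular 6-gon of circumradius 12 (area = (6/2)·12.000²·sin(360°/6) = 374.12 mm²); Taking the first minus the rest: starting from the r=6 cylinder (93.53 mm²), the r=12 cylinder at (12, 11) misses the remaining region (no effect) — area = 93.53 mm²; (whole slice rotated 45° about Z — lengths, areas and connectivity unchanged). Overall, the cross-section is a single solid region. Net area = 93.53 mm².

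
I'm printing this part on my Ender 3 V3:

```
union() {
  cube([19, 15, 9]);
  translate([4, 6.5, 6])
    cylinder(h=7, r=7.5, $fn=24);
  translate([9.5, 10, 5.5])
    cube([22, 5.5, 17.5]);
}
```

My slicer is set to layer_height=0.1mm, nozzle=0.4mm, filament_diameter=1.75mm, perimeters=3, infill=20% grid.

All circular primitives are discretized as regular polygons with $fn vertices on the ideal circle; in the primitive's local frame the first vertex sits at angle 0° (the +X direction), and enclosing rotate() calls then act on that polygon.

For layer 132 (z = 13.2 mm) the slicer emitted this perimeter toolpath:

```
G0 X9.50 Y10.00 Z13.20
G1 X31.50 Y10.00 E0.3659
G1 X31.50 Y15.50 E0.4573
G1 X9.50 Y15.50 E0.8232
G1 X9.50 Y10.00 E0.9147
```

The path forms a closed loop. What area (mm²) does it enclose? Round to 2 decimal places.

121.00 mm²

Apply the shoelace formula to the sequence of (X, Y) vertices; enclosed area = 121.00 mm².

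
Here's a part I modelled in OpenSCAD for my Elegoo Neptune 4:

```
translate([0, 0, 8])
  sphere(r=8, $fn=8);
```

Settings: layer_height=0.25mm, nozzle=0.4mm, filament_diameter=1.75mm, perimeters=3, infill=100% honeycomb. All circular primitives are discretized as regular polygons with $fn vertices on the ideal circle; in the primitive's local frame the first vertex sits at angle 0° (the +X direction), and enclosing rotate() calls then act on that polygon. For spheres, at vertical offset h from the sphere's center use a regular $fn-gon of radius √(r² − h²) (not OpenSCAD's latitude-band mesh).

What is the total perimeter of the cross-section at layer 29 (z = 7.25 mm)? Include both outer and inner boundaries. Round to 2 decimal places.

At z = 7.25 mm: the sphere: section is a regular 8-gon, circumradius = √(r²−h²) = √(8²−0.75²) = 7.965 (perimeter = 2·8·7.965·sin(180°/8) = 48.77 mm). Overall, the cross-section is a single solid region. Total boundary length (outer) = 48.77 mm.

48.77 mm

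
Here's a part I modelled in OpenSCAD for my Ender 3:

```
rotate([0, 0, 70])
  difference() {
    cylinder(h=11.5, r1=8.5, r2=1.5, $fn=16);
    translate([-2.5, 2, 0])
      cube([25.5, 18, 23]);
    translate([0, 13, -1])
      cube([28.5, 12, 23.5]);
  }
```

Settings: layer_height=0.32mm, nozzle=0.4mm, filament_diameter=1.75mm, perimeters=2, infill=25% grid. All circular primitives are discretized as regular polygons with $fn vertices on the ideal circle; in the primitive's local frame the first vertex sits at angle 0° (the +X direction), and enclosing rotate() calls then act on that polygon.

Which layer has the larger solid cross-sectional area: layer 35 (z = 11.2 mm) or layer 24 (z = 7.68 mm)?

Layer 35 (z = 11.2): the cone (r1=8.5→r2=1.5) has section circumradius 1.683 here — a regular 16-gon (area = (16/2)·1.683²·sin(360°/16) = 8.67 mm²); the 25.5×18 cube at (-2.5, 2) contributes its full rectangle (area 459.00 mm²); the 28.5×12 cube at (0, 13) contributes its full rectangle (area 342.00 mm²); Taking the first minus the rest: starting from the cone (8.67 mm²), the 25.5×18 cube at (-2.5, 2) misses the remaining region (no effect); the 28.5×12 cube at (0, 13) misses the remaining region (no effect) — area = 8.67 mm²; (rotated 70° about Z; rotation is an isometry so areas/perimeters/island counts are preserved). So its area = 8.67 mm². Layer 24 (z = 7.68): the cone contributes a regular 16-gon of circumradius 3.825 (interpolated between r1=8.5 and r2=1.5 at t=0.668) (area = (16/2)·3.825²·sin(360°/16) = 44.80 mm²); the cube at (-2.5, 2) (footprint 25.5×18) is included at this height (area 459.00 mm²); the cube at (0, 13) is present — its section is the full 28.5×12 rectangle (area 342.00 mm²); Subtracting the remaining from the first: starting from the cone (44.80 mm²), the 25.5×18 cube at (-2.5, 2) partially overlaps it — only the 7.70 mm² overlap (of its 459.00 mm²) is removed, clipping the outline; the 28.5×12 cube at (0, 13) misses the remaining region (no effect) — area = 37.09 mm²; (rotated 70° about Z; rotation is an isometry so areas/perimeters/island counts are preserved). So its area = 37.09 mm². Layer 24 is larger (37.09 vs 8.67 mm²).

layer 24 (z = 7.68 mm)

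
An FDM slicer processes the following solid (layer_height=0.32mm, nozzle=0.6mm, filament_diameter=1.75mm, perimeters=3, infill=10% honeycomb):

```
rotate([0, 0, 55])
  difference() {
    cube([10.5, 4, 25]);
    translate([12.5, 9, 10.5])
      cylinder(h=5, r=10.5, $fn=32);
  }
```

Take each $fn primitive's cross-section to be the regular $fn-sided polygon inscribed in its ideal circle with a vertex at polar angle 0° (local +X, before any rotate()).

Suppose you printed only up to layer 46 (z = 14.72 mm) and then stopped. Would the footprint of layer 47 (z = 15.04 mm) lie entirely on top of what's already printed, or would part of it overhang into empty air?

Compare the two slices. At z = 14.72: the 10.5×4 cube contributes its full rectangle (area 42.00 mm²); the cylinder at (12.5, 9): section is a regular 32-gon, circumradius r=10.5 (area = (32/2)·10.500²·sin(360°/32) = 344.14 mm²); After the difference (first − rest): starting from the 10.5×4 cube (42.00 mm²), the r=10.5 cylinder at (12.5, 9) partially overlaps it — only the 22.48 mm² overlap (of its 344.14 mm²) is removed, clipping the outline — area = 19.52 mm²; (rotated 55° about Z; rotation is an isometry so areas/perimeters/island counts are preserved). At z = 15.04: the cube (footprint 10.5×4) is included at this height (area 42.00 mm²); the r=10.5 cylinder at (12.5, 9) contributes a regular 32-gon of circumradius 10.5 (area = (32/2)·10.500²·sin(360°/32) = 344.14 mm²); Subtracting the remaining from the first: starting from the 10.5×4 cube (42.00 mm²), the r=10.5 cylinder at (12.5, 9) partially overlaps it — only the 22.48 mm² overlap (of its 344.14 mm²) is removed, clipping the outline — area = 19.52 mm²; (rotated 55° about Z; rotation is an isometry so areas/perimeters/island counts are preserved). Checking containment: the cross-section at z = 15.04 is a subset of the cross-section at z = 14.72.

entirely on top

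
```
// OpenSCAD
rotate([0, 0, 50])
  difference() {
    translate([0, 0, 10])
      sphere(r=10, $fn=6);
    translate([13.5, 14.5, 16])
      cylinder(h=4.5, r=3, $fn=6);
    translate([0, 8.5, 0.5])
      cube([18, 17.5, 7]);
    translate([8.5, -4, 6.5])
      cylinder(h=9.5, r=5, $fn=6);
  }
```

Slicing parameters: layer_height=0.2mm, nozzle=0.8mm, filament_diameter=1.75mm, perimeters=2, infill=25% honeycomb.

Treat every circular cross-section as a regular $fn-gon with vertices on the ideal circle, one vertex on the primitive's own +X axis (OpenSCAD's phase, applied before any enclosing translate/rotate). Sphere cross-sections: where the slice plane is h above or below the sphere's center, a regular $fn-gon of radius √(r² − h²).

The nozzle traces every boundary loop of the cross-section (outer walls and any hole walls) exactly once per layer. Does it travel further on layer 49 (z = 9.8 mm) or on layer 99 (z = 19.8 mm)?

layer 49 (z = 9.8 mm)

Layer 49 (z = 9.8): the r=10 sphere slices to a regular 6-gon of circumradius 9.998 (√(r²−h²) with h=0.2 from center) (perimeter = 2·6·9.998·sin(180°/6) = 59.99 mm); the cylinder at (13.5, 14.5) does not reach this height (z outside [16, 20.5]); the cube at (0, 8.5) is absent (z outside [0.5, 7.5]); the cylinder at (8.5, -4): section is a regular 6-gon, circumradius r=5 (perimeter = 2·6·5.000·sin(180°/6) = 30.00 mm); Taking the first minus the rest: starting from the r=10 sphere, the r=5 cylinder at (8.5, -4) partially overlaps it — only the 25.67 mm² overlap (of its 64.95 mm²) is removed, clipping the outline — boundary = 63.80 mm; (rotated 50° about Z; rotation is an isometry so areas/perimeters/island counts are preserved). So its perimeter = 63.80 mm. Layer 99 (z = 19.8): the sphere: section is a regular 6-gon, circumradius = √(r²−h²) = √(10²−9.8²) = 1.990 (perimeter = 2·6·1.990·sin(180°/6) = 11.94 mm); the r=3 cylinder at (13.5, 14.5) gives a regular 6-gon of circumradius 3 (constant along its height) (perimeter = 2·6·3.000·sin(180°/6) = 18.00 mm); the cube at (0, 8.5) does not reach this height (z outside [0.5, 7.5]); the cylinder at (8.5, -4) does not reach this height (z outside [6.5, 16]); Taking the first minus the rest: starting from the r=10 sphere, the r=3 cylinder at (13.5, 14.5) misses the remaining region (no effect) — boundary = 11.94 mm; (rotated 50° about Z; rotation is an isometry so areas/perimeters/island counts are preserved). So its perimeter = 11.94 mm. Layer 49 is larger (63.80 vs 11.94 mm).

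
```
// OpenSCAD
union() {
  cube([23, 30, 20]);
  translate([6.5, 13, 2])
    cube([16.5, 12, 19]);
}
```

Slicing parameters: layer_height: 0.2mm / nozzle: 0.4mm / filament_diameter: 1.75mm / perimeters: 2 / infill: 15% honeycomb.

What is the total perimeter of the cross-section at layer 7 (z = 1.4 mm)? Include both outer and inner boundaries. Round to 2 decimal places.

106.00 mm

At z = 1.4 mm: the 23×30 cube contributes its full rectangle (perimeter 106.00 mm); the cube at (6.5, 13) does not reach this height (z outside [2, 21]); Combining (union): only the 23×30 cube is present, so the union is just that shape — boundary = 106.00 mm. Overall, the cross-section is a single solid region. Total boundary length (outer) = 106.00 mm.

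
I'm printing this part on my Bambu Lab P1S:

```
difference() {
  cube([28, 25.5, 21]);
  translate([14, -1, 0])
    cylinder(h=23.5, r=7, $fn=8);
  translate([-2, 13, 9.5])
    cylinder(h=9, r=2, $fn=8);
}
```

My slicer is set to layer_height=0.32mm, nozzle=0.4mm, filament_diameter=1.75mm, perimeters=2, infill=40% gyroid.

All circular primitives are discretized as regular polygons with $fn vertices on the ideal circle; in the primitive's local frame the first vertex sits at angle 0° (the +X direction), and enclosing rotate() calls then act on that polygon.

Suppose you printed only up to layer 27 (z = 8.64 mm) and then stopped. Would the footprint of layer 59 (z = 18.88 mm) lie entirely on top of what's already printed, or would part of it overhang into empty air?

Compare the two slices. At z = 8.64: the cube is present — its section is the full 28×25.5 rectangle (area 714.00 mm²); the r=7 cylinder at (14, -1) gives a regular 8-gon of circumradius 7 (constant along its height) (area = (8/2)·7.000²·sin(360°/8) = 138.59 mm²); the cylinder at (-2, 13) is not intersected at this z (z outside [9.5, 18.5]); Taking the first minus the rest: starting from the 28×25.5 cube (714.00 mm²), the r=7 cylinder at (14, -1) partially overlaps it — only the 55.71 mm² overlap (of its 138.59 mm²) is removed, clipping the outline — area = 658.29 mm². At z = 18.88: the cube (footprint 28×25.5) is included at this height (area 714.00 mm²); the cylinder at (14, -1): section is a regular 8-gon, circumradius r=7 (area = (8/2)·7.000²·sin(360°/8) = 138.59 mm²); the cylinder at (-2, 13) is absent (z outside [9.5, 18.5]); Taking the first minus the rest: starting from the 28×25.5 cube (714.00 mm²), the r=7 cylinder at (14, -1) partially overlaps it — only the 55.71 mm² overlap (of its 138.59 mm²) is removed, clipping the outline — area = 658.29 mm². Checking containment: the cross-section at z = 18.88 is a subset of the cross-section at z = 8.64.

entirely on top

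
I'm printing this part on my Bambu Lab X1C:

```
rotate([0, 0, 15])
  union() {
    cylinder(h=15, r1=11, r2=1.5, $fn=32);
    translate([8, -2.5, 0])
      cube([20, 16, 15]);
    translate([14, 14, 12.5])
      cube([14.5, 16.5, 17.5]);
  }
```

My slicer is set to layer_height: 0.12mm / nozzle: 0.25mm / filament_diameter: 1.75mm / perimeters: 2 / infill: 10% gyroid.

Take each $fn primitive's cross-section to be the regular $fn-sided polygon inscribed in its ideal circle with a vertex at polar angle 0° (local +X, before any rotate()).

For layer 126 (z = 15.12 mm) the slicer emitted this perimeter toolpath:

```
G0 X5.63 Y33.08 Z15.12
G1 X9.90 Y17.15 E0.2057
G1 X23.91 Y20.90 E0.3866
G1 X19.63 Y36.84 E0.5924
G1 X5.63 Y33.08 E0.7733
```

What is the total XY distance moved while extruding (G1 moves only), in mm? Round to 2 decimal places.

62.00 mm

Sum the Euclidean lengths of each G1 segment: total = 62.00 mm.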